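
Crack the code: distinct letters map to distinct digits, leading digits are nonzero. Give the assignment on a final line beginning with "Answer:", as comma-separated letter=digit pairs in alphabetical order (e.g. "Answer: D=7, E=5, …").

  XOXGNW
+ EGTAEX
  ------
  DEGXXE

Step 1. [col 1: W + X ≡ E (mod 10)] column 1 (W + X ≡ E (mod 10), carry-in 0) doesn't pin E yet; pick E=2 and continue ⇒ E=2.
Step 2. [col 1: W + X ≡ E (mod 10)] no forcing yet in column 1 (carry-in 0); X=3 is free and consistent — try it ⇒ X=3.
Step 3. [col 1: W + X ≡ E (mod 10)] in column 1 we have W+X≡E with carry-in 0; given X=3, E=2 and digits 2,3 already taken and all letters distinct, that pins W to 9. So W=9.
Step 4. [col 2: N + E ≡ X (mod 10)] from column 2 (E=2, X=3, carry-in 1, digits 2,3,9 already taken and all letters distinct): N must equal 0 ⇒ N=0.
Step 5. [col 3: G + A ≡ X (mod 10)] column 3 (G + A ≡ X (mod 10), carry-in 0) doesn't pin A yet; pick A=8 and continue, so A=8.
Step 6. [col 3: G + A ≡ X (mod 10)] column 3 reads G+A+carry(0)=X with A=8, X=3; with digits 0,2,3,8,9 already taken and all letters distinct, the only value for G is 5 ⇒ G=5.
Step 7. [col 4: X + T ≡ G (mod 10)] from column 4 (X=3, G=5, carry-in 1, digits 0,2,3,5,8,9 already taken and all letters distinct): T must equal 1, so T=1.
Step 8. [col 5: O + G ≡ E (mod 10)] column 5 reads O+G+carry(0)=E with G=5, E=2; with digits 0,1,2,3,5,8,9 already taken and all letters distinct, the only value for O is 7 ⇒ O=7.
Step 9. [col 6: X + E ≡ D (mod 10)] column 6: given X=3, E=2, carry-in 1, and digits 0,1,2,3,5,7,8,9 already taken and all letters distinct, X+E≡D (mod 10) forces D=6. So D=6.

Answer: A=8, D=6, E=2, G=5, N=0, O=7, T=1, W=9, X=3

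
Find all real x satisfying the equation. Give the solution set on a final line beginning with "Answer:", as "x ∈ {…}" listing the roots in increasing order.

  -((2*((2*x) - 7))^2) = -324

Step 1. [-((2*((2*x) - 7))^2) = -324] LHS negated; negate both sides ⇒ neg: (2*((2*x) - 7))^2 = 324.
Step 2. [(2*((2*x) - 7))^2 = 324] √ both sides: 324 ≥ 0 gives two branches ⇒ sqrt: 2*((2*x) - 7) = 18 or -18.
Step 3. [2*((2*x) - 7) = 18 or -18] divide by the outer 2. So div: (2*x) - 7 = 9 or -9.
Step 4. [(2*x) - 7 = 9 or -9] peel the -7: add 7 from each side, so sub: 2*x = 16 or -2.
Step 5. [2*x = 16 or -2] leading coefficient 2: divide by 2 ⇒ div: x = 8 or -1.

Answer: x ∈ {-1, 8}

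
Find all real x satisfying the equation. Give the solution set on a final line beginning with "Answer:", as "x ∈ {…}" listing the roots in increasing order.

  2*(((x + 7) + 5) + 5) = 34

Step 1. [2*(((x + 7) + 5) + 5) = 34] leading coefficient 2: divide by 2. So div: ((x + 7) + 5) + 5 = 17.
Step 2. [((x + 7) + 5) + 5 = 17] 5 comes off first (subtract 5). So sub: (x + 7) + 5 = 12.
Step 3. [(x + 7) + 5 = 12] peel the +5: subtract 5 from each side. So sub: x + 7 = 7.
Step 4. [x + 7 = 7] the outer +7 inverts by subtracting 7 ⇒ sub: x = 0.

Answer: x ∈ {0}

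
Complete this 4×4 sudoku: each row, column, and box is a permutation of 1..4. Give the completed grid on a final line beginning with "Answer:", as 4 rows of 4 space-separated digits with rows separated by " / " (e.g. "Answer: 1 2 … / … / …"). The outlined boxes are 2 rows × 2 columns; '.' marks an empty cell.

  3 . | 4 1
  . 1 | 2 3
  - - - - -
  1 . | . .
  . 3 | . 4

Step 1. [r3c2∈{2,4}] row 3 places 4 nowhere but r3c2. So r3c2=4.
Step 2. [r3c3∈{3}] nothing but 3 survives at r3c3 ⇒ r3c3=3.
Step 3. [r2c1∈{4}] r2c1 is down to just 4 ⇒ r2c1=4.
Step 4. [r4c1∈{2}] only 2 remains possible at r4c1, so r4c1=2.
Step 5. [r3c4∈{2}] r3c4's peers cover all but 2. So r3c4=2.
Step 6. [r4c3∈{1}] r4c3 is down to just 1. So r4c3=1.
Step 7. [r1c2∈{2}] r1c2's peers cover all but 2, so r1c2=2.

Answer: 3 2 4 1 / 4 1 2 3 / 1 4 3 2 / 2 3 1 4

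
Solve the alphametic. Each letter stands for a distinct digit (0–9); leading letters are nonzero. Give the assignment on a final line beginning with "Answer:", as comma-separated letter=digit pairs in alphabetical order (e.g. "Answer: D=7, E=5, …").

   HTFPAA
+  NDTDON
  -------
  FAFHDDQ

Step 1. [F] the sum has 7 digits but both addends have 6; that extra leading digit F is the final carry, namely 1 ⇒ F=1.
Step 2. [col 1: A + N ≡ Q (mod 10)] column 1 (A + N ≡ Q (mod 10), carry-in 0) doesn't pin Q yet; pick Q=9 and continue, so Q=9.
Step 3. [col 1: A + N ≡ Q (mod 10)] no forcing yet in column 1 (carry-in 0); N=7 is free and consistent — try it. So N=7.
Step 4. [col 1: A + N ≡ Q (mod 10)] column 1 reads A+N+carry(0)=Q with N=7, Q=9; with digits 1,7,9 already taken and all letters distinct, the only value for A is 2, so A=2.
Step 5. [col 2: A + O ≡ D (mod 10)] several values work for D in column 2 (A + O ≡ D (mod 10), carry-in 0); try D=8 ⇒ D=8.
Step 6. [col 2: A + O ≡ D (mod 10)] column 2: given A=2, D=8, carry-in 0, and digits 1,2,7,8,9 already taken and all letters distinct, A+O≡D (mod 10) forces O=6, so O=6.
Step 7. [col 3: P + D ≡ D (mod 10)] column 3 reads P+D+carry(0)=D with D=8; with digits 1,2,6,7,8,9 already taken and all letters distinct, the only value for P is 0, so P=0.
Step 8. [col 4: F + T ≡ H (mod 10)] several values work for H in column 4 (F + T ≡ H (mod 10), carry-in 0); try H=4 ⇒ H=4.
Step 9. [col 4: F + T ≡ H (mod 10)] column 4 reads F+T+carry(0)=H with F=1, H=4; with digits 0,1,2,4,6,7,8,9 already taken and all letters distinct, the only value for T is 3 ⇒ T=3.

Answer: A=2, D=8, F=1, H=4, N=7, O=6, P=0, Q=9, T=3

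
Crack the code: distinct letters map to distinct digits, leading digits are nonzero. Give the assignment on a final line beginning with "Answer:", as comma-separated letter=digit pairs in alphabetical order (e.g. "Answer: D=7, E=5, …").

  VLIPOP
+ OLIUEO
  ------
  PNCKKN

Step 1. [col 1: P + O ≡ N (mod 10)] column 1 (P + O ≡ N (mod 10), carry-in 0) doesn't pin P yet; pick P=9 and continue ⇒ P=9.
Step 2. [col 1: P + O ≡ N (mod 10)] column 1 (P + O ≡ N (mod 10), carry-in 0) doesn't pin O yet; pick O=2 and continue, so O=2.
Step 3. [col 1: P + O ≡ N (mod 10)] in column 1 we have P+O≡N with carry-in 0; given P=9, O=2 and digits 2,9 already taken and all letters distinct, that pins N to 1, so N=1.
Step 4. [col 2: O + E ≡ K (mod 10)] no forcing yet in column 2 (carry-in 1); K=3 is free and consistent — try it, so K=3.
Step 5. [col 2: O + E ≡ K (mod 10)] in column 2 we have O+E≡K with carry-in 1; given O=2, K=3 and digits 1,2,3,9 already taken and all letters distinct, that pins E to 0, so E=0.
Step 6. [col 3: P + U ≡ K (mod 10)] in column 3 we have P+U≡K with carry-in 0; given P=9, K=3 and digits 0,1,2,3,9 already taken and all letters distinct, that pins U to 4, so U=4.
Step 7. [col 4: I + I ≡ C (mod 10)] no forcing yet in column 4 (carry-in 1); C=7 is free and consistent — try it, so C=7.
Step 8. [col 4: I + I ≡ C (mod 10)] from column 4 (C=7, carry-in 1, digits 0,1,2,3,4,7,9 already taken and all letters distinct): I must equal 8 ⇒ I=8.
Step 9. [col 5: L + L ≡ N (mod 10)] from column 5 (N=1, carry-in 1, digits 0,1,2,3,4,7,8,9 already taken and all letters distinct): L must equal 5. So L=5.
Step 10. [col 6: V + O ≡ P (mod 10)] column 6 reads V+O+carry(1)=P with O=2, P=9; with digits 0,1,2,3,4,5,7,8,9 already taken and all letters distinct, the only value for V is 6. So V=6.

Answer: C=7, E=0, I=8, K=3, L=5, N=1, O=2, P=9, U=4, V=6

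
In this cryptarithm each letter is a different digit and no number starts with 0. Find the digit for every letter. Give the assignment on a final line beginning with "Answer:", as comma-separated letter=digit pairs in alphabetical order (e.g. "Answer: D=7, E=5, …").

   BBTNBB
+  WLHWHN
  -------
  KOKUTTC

Step 1. [col 1: B + N ≡ C (mod 10)] no forcing yet in column 1 (carry-in 0); N=3 is free and consistent — try it ⇒ N=3.
Step 2. [K] adding two 6-digit numbers gives at most 6+1 digits, and here it does — K is that final carry and must be 1. So K=1.
Step 3. [col 1: B + N ≡ C (mod 10)] no forcing yet in column 1 (carry-in 0); B=5 is free and consistent — try it, so B=5.
Step 4. [col 1: B + N ≡ C (mod 10)] column 1: given B=5, N=3, carry-in 0, and digits 1,3,5 already taken and all letters distinct, B+N≡C (mod 10) forces C=8, so C=8.
Step 5. [col 2: B + H ≡ T (mod 10)] T=7 is one option consistent with column 2 (B + H ≡ T (mod 10), carry-in 0) — take it. So T=7.
Step 6. [col 2: B + H ≡ T (mod 10)] column 2 reads B+H+carry(0)=T with B=5, T=7; with digits 1,3,5,7,8 already taken and all letters distinct, the only value for H is 2 ⇒ H=2.
Step 7. [col 3: N + W ≡ T (mod 10)] in column 3 we have N+W≡T with carry-in 0; given N=3, T=7 and digits 1,2,3,5,7,8 already taken and all letters distinct, that pins W to 4 ⇒ W=4.
Step 8. [col 4: T + H ≡ U (mod 10)] in column 4 we have T+H≡U with carry-in 0; given T=7, H=2 and digits 1,2,3,4,5,7,8 already taken and all letters distinct, that pins U to 9. So U=9.
Step 9. [col 5: B + L ≡ K (mod 10)] from column 5 (B=5, K=1, carry-in 0, digits 1,2,3,4,5,7,8,9 already taken and all letters distinct): L must equal 6, so L=6.
Step 10. [col 6: B + W ≡ O (mod 10)] from column 6 (B=5, W=4, carry-in 1, digits 1,2,3,4,5,6,7,8,9 already taken and all letters distinct): O must equal 0, so O=0.

Answer: B=5, C=8, H=2, K=1, L=6, N=3, O=0, T=7, U=9, W=4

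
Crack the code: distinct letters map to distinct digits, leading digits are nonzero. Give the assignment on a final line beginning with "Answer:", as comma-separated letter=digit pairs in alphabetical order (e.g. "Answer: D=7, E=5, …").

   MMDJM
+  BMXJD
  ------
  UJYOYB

Step 1. [col 1: M + D ≡ B (mod 10)] no forcing yet in column 1 (carry-in 0); M=8 is free and consistent — try it, so M=8.
Step 2. [U] the sum has 6 digits but both addends have 5; that extra leading digit U is the final carry, namely 1 ⇒ U=1.
Step 3. [col 1: M + D ≡ B (mod 10)] several values work for D in column 1 (M + D ≡ B (mod 10), carry-in 0); try D=6, so D=6.
Step 4. [col 1: M + D ≡ B (mod 10)] column 1: given M=8, D=6, carry-in 0, and digits 1,6,8 already taken and all letters distinct, M+D≡B (mod 10) forces B=4 ⇒ B=4.
Step 5. [col 2: J + J ≡ Y (mod 10)] J=3 is one option consistent with column 2 (J + J ≡ Y (mod 10), carry-in 1) — take it ⇒ J=3.
Step 6. [col 2: J + J ≡ Y (mod 10)] column 2: given J=3, carry-in 1, and digits 1,3,4,6,8 already taken and all letters distinct, J+J≡Y (mod 10) forces Y=7. So Y=7.
Step 7. [col 3: D + X ≡ O (mod 10)] column 3: given D=6, carry-in 0, and digits 1,3,4,6,7,8 already taken and all letters distinct, D+X≡O (mod 10) forces X=9 ⇒ X=9.
Step 8. [col 3: D + X ≡ O (mod 10)] column 3 reads D+X+carry(0)=O with D=6, X=9; with digits 1,3,4,6,7,8,9 already taken and all letters distinct, the only value for O is 5, so O=5.

Answer: B=4, D=6, J=3, M=8, O=5, U=1, X=9, Y=7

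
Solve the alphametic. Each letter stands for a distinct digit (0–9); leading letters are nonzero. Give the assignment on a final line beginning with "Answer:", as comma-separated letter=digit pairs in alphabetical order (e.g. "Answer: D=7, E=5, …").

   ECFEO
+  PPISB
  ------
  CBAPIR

Step 1. [col 1: O + B ≡ R (mod 10)] no forcing yet in column 1 (carry-in 0); O=3 is free and consistent — try it. So O=3.
Step 2. [col 1: O + B ≡ R (mod 10)] several values work for B in column 1 (O + B ≡ R (mod 10), carry-in 0); try B=2, so B=2.
Step 3. [col 1: O + B ≡ R (mod 10)] in column 1 we have O+B≡R with carry-in 0; given O=3, B=2 and digits 2,3 already taken and all letters distinct, that pins R to 5. So R=5.
Step 4. [col 2: E + S ≡ I (mod 10)] E=4 is one option consistent with column 2 (E + S ≡ I (mod 10), carry-in 0) — take it. So E=4.
Step 5. [col 2: E + S ≡ I (mod 10)] several values work for I in column 2 (E + S ≡ I (mod 10), carry-in 0); try I=0. So I=0.
Step 6. [col 2: E + S ≡ I (mod 10)] in column 2 we have E+S≡I with carry-in 0; given E=4, I=0 and digits 0,2,3,4,5 already taken and all letters distinct, that pins S to 6 ⇒ S=6.
Step 7. [C] C is the leading digit of a 6-digit sum of two 5-digit numbers; the final carry is exactly 1, so C=1.
Step 8. [col 3: F + I ≡ P (mod 10)] column 3 (F + I ≡ P (mod 10), carry-in 1) doesn't pin F yet; pick F=7 and continue. So F=7.
Step 9. [col 3: F + I ≡ P (mod 10)] from column 3 (F=7, I=0, carry-in 1, digits 0,1,2,3,4,5,6,7 already taken and all letters distinct): P must equal 8, so P=8.
Step 10. [col 4: C + P ≡ A (mod 10)] column 4: given C=1, P=8, carry-in 0, and digits 0,1,2,3,4,5,6,7,8 already taken and all letters distinct, C+P≡A (mod 10) forces A=9 ⇒ A=9.

Answer: A=9, B=2, C=1, E=4, F=7, I=0, O=3, P=8, R=5, S=6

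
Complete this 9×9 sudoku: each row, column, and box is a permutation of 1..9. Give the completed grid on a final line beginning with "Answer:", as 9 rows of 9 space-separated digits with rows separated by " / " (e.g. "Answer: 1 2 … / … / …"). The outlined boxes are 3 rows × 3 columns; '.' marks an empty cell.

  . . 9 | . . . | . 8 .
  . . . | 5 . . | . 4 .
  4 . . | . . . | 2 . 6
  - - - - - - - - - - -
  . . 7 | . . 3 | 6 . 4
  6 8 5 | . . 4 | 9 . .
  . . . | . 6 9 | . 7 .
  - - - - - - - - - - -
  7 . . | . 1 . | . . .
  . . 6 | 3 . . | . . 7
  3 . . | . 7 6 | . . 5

Step 1. [r5c5∈{2}] r5c5's peers cover all but 2 ⇒ r5c5=2.
Step 2. [r6c7∈{1,3,5,8}] row 6 places 5 nowhere but r6c7 ⇒ r6c7=5.
Step 3. [r1c4∈{1,2,4,6,7}] col 4 places 6 nowhere but r1c4 ⇒ r1c4=6.
Step 4. [r6c9∈{1,2,3,8}] box 6 places 8 nowhere but r6c9, so r6c9=8.
Step 5. [r7c9∈{2,3,9}] r7c9 is the only open cell in col 9 admitting 2. So r7c9=2.
Step 6. [r9c4∈{2,4,8,9}] 2 has one home in col 4: r9c4. So r9c4=2.
Step 7. [r7c4∈{4,8,9}] across col 4, 4 lands solely at r7c4. So r7c4=4.
Step 8. [r8c5∈{5,8,9}] box 8 places 9 nowhere but r8c5. So r8c5=9.
Step 9. [r8c8∈{1}] r8c8 has the single candidate 1, so r8c8=1.
Step 10. [r6c4∈{1}] only 1 remains possible at r6c4 ⇒ r6c4=1.
Step 11. [r6c1∈{2}] only 2 remains possible at r6c1. So r6c1=2.
Step 12. [r7c3∈{8}] r7c3's peers cover all but 8, so r7c3=8.
Step 13. [r2c3∈{1,2,3}] r2c3 is the only open cell in col 3 admitting 2 ⇒ r2c3=2.
Step 14. [r8c6∈{5,8}] box 8 places 8 nowhere but r8c6, so r8c6=8.
Step 15. [r5c9∈{1,3}] r5c9 is the only open cell in row 5 admitting 1. So r5c9=1.
Step 16. [r1c9∈{3}] only 3 remains possible at r1c9, so r1c9=3.
Step 17. [r3c4∈{7,8,9}] col 4 places 9 nowhere but r3c4, so r3c4=9.
Step 18. [r3c5∈{3,8}] in row 3, 8 fits only at r3c5. So r3c5=8.
Step 19. [r2c2∈{1,3,6,7}] r2c2 is the only open cell in row 2 admitting 6, so r2c2=6.
Step 20. [r8c1∈{5}] r8c1 is down to just 5. So r8c1=5.
Step 21. [r1c1∈{1}] r1c1 has the single candidate 1. So r1c1=1.
Step 22. [r1c7∈{7}] r1c7's peers cover all but 7 ⇒ r1c7=7.
Step 23. [r7c2∈{9}] r7c2 has the single candidate 9. So r7c2=9.
Step 24. [r3c2∈{3,5,7}] 7 has one home in col 2: r3c2. So r3c2=7.
Step 25. [r9c3∈{1,4}] across col 3, 1 lands solely at r9c3 ⇒ r9c3=1.
Step 26. [r9c2∈{4}] r9c2 has the single candidate 4, so r9c2=4.
Step 27. [r2c6∈{1,7}] 7 has one home in row 2: r2c6. So r2c6=7.
Step 28. [r6c2∈{3}] r6c2 has the single candidate 3 ⇒ r6c2=3.
Step 29. [r5c8∈{3}] r5c8 is down to just 3. So r5c8=3.
Step 30. [r7c8∈{6}] only 6 remains possible at r7c8. So r7c8=6.
Step 31. [r9c8∈{9}] only 9 remains possible at r9c8. So r9c8=9.
Step 32. [r3c3∈{3}] r3c3 has the single candidate 3, so r3c3=3.
Step 33. [r8c7∈{4}] nothing but 4 survives at r8c7. So r8c7=4.
Step 34. [r3c8∈{5}] only 5 remains possible at r3c8, so r3c8=5.
Step 35. [r1c2∈{5}] r1c2 is down to just 5 ⇒ r1c2=5.
Step 36. [r2c7∈{1}] r2c7's peers cover all but 1. So r2c7=1.
Step 37. [r9c7∈{8}] r9c7 has the single candidate 8 ⇒ r9c7=8.
Step 38. [r3c6∈{1}] r3c6 has the single candidate 1 ⇒ r3c6=1.
Step 39. [r6c3∈{4}] r6c3's peers cover all but 4. So r6c3=4.
Step 40. [r2c9∈{9}] r2c9 is down to just 9, so r2c9=9.
Step 41. [r2c1∈{8}] only 8 remains possible at r2c1. So r2c1=8.
Step 42. [r7c6∈{5}] only 5 remains possible at r7c6 ⇒ r7c6=5.
Step 43. [r2c5∈{3}] r2c5 is down to just 3, so r2c5=3.
Step 44. [r1c6∈{2}] r1c6's peers cover all but 2 ⇒ r1c6=2.
Step 45. [r7c7∈{3}] r7c7 has the single candidate 3. So r7c7=3.
Step 46. [r4c8∈{2}] r4c8 is down to just 2 ⇒ r4c8=2.
Step 47. [r4c1∈{9}] nothing but 9 survives at r4c1. So r4c1=9.
Step 48. [r4c4∈{8}] only 8 remains possible at r4c4. So r4c4=8.
Step 49. [r4c2∈{1}] r4c2's peers cover all but 1, so r4c2=1.
Step 50. [r4c5∈{5}] r4c5's peers cover all but 5, so r4c5=5.
Step 51. [r8c2∈{2}] r8c2 is down to just 2. So r8c2=2.
Step 52. [r1c5∈{4}] r1c5's peers cover all but 4. So r1c5=4.
Step 53. [r5c4∈{7}] only 7 remains possible at r5c4 ⇒ r5c4=7.

Answer: 1 5 9 6 4 2 7 8 3 / 8 6 2 5 3 7 1 4 9 / 4 7 3 9 8 1 2 5 6 / 9 1 7 8 5 3 6 2 4 / 6 8 5 7 2 4 9 3 1 / 2 3 4 1 6 9 5 7 8 / 7 9 8 4 1 5 3 6 2 / 5 2 6 3 9 8 4 1 7 / 3 4 1 2 7 6 8 9 5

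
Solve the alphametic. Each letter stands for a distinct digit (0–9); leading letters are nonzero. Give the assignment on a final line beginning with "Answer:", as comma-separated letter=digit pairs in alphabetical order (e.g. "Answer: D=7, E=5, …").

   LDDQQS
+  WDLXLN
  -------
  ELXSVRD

Step 1. [col 1: S + N ≡ D (mod 10)] several values work for D in column 1 (S + N ≡ D (mod 10), carry-in 0); try D=8. So D=8.
Step 2. [E] the sum has 7 digits but both addends have 6; that extra leading digit E is the final carry, namely 1 ⇒ E=1.
Step 3. [col 1: S + N ≡ D (mod 10)] several values work for S in column 1 (S + N ≡ D (mod 10), carry-in 0); try S=5 ⇒ S=5.
Step 4. [col 1: S + N ≡ D (mod 10)] in column 1 we have S+N≡D with carry-in 0; given S=5, D=8 and digits 1,5,8 already taken and all letters distinct, that pins N to 3 ⇒ N=3.
Step 5. [col 2: Q + L ≡ R (mod 10)] column 2 (Q + L ≡ R (mod 10), carry-in 0) doesn't pin L yet; pick L=6 and continue ⇒ L=6.
Step 6. [col 2: Q + L ≡ R (mod 10)] from column 2 (L=6, carry-in 0, digits 1,3,5,6,8 already taken and all letters distinct): R must equal 0, so R=0.
Step 7. [col 2: Q + L ≡ R (mod 10)] from column 2 (L=6, R=0, carry-in 0, digits 0,1,3,5,6,8 already taken and all letters distinct): Q must equal 4, so Q=4.
Step 8. [col 3: Q + X ≡ V (mod 10)] column 3 (Q + X ≡ V (mod 10), carry-in 1) doesn't pin V yet; pick V=2 and continue. So V=2.
Step 9. [col 3: Q + X ≡ V (mod 10)] column 3 reads Q+X+carry(1)=V with Q=4, V=2; with digits 0,1,2,3,4,5,6,8 already taken and all letters distinct, the only value for X is 7. So X=7.
Step 10. [col 6: L + W ≡ L (mod 10)] column 6 reads L+W+carry(1)=L with L=6; with digits 0,1,2,3,4,5,6,7,8 already taken and all letters distinct, the only value for W is 9. So W=9.

Answer: D=8, E=1, L=6, N=3, Q=4, R=0, S=5, V=2, W=9, X=7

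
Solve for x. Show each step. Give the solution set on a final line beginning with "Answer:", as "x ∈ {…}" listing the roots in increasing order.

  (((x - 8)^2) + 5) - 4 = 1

Step 1. [(((x - 8)^2) + 5) - 4 = 1] peel the -4: add 4 from each side. So sub: ((x - 8)^2) + 5 = 5.
Step 2. [((x - 8)^2) + 5 = 5] +5 is outermost — subtract 5 both sides, so sub: (x - 8)^2 = 0.
Step 3. [(x - 8)^2 = 0] √ both sides: 0 ≥ 0 gives two branches, so sqrt: x - 8 = 0.
Step 4. [x - 8 = 0] 8 comes off first (add 8). So sub: x = 8.

Answer: x ∈ {8}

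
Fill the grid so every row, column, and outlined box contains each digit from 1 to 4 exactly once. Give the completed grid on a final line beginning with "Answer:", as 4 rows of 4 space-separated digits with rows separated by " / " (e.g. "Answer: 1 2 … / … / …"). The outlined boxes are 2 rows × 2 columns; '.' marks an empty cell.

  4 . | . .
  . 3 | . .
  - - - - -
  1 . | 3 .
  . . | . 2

Step 1. [r4c3∈{1,4}] 1 has one home in row 4: r4c3 ⇒ r4c3=1.
Step 2. [r3c4∈{4}] only 4 remains possible at r3c4. So r3c4=4.
Step 3. [r1c2∈{1,2}] across col 2, 1 lands solely at r1c2. So r1c2=1.
Step 4. [r2c3∈{2,4}] row 2 places 4 nowhere but r2c3 ⇒ r2c3=4.
Step 5. [r2c4∈{1}] r2c4's peers cover all but 1. So r2c4=1.
Step 6. [r4c1∈{3}] r4c1's peers cover all but 3, so r4c1=3.
Step 7. [r2c1∈{2}] nothing but 2 survives at r2c1. So r2c1=2.
Step 8. [r1c4∈{3}] r1c4 is down to just 3 ⇒ r1c4=3.
Step 9. [r3c2∈{2}] r3c2's peers cover all but 2 ⇒ r3c2=2.
Step 10. [r1c3∈{2}] r1c3's peers cover all but 2. So r1c3=2.
Step 11. [r4c2∈{4}] nothing but 4 survives at r4c2, so r4c2=4.

Answer: 4 1 2 3 / 2 3 4 1 / 1 2 3 4 / 3 4 1 2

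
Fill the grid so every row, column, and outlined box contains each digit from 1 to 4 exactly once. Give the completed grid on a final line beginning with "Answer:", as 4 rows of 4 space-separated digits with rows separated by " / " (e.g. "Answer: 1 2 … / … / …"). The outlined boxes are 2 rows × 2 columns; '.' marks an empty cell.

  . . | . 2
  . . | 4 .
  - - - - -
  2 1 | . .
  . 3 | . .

Step 1. [r3c4∈{3,4}] across row 3, 4 lands solely at r3c4. So r3c4=4.
Step 2. [r2c4∈{1,3}] in col 4, 3 fits only at r2c4 ⇒ r2c4=3.
Step 3. [r1c3∈{1}] nothing but 1 survives at r1c3 ⇒ r1c3=1.
Step 4. [r1c1∈{3,4}] across row 1, 3 lands solely at r1c1, so r1c1=3.
Step 5. [r1c2∈{4}] r1c2 is down to just 4 ⇒ r1c2=4.
Step 6. [r2c2∈{2}] nothing but 2 survives at r2c2 ⇒ r2c2=2.
Step 7. [r4c3∈{2}] only 2 remains possible at r4c3 ⇒ r4c3=2.
Step 8. [r3c3∈{3}] only 3 remains possible at r3c3 ⇒ r3c3=3.
Step 9. [r2c1∈{1}] only 1 remains possible at r2c1 ⇒ r2c1=1.
Step 10. [r4c4∈{1}] only 1 remains possible at r4c4, so r4c4=1.
Step 11. [r4c1∈{4}] nothing but 4 survives at r4c1 ⇒ r4c1=4.

Answer: 3 4 1 2 / 1 2 4 3 / 2 1 3 4 / 4 3 2 1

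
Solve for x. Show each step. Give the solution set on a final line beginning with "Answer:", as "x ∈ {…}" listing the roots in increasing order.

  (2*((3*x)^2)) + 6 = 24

Step 1. [(2*((3*x)^2)) + 6 = 24] 2 divides every term; factor it out ⇒ factor: ((3*x)^2) + 3 = 12.
Step 2. [((3*x)^2) + 3 = 12] subtract 3: x sits inside (… + 3), so sub: (3*x)^2 = 9.
Step 3. [(3*x)^2 = 9] LHS squared, RHS 9 ≥ 0: apply √ (±). So sqrt: 3*x = 3 or -3.
Step 4. [3*x = 3 or -3] 3 out front; divide by 3. So div: x = 1 or -1.

Answer: x ∈ {-1, 1}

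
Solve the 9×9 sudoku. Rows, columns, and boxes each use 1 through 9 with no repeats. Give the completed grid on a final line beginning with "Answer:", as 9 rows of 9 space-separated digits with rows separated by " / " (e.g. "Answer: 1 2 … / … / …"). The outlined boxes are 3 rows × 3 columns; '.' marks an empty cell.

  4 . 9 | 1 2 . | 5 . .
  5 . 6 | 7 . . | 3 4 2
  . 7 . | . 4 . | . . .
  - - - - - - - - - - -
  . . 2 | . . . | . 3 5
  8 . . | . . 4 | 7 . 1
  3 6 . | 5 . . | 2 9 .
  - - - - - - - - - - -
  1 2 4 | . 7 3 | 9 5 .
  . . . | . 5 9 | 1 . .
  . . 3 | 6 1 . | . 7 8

Step 1. [r2c6∈{8}] nothing but 8 survives at r2c6, so r2c6=8.
Step 2. [r5c8∈{6}] only 6 remains possible at r5c8 ⇒ r5c8=6.
Step 3. [r4c7∈{4,8}] r4c7 is the only open cell in box 6 admitting 8, so r4c7=8.
Step 4. [r4c4∈{9}] r4c4's peers cover all but 9, so r4c4=9.
Step 5. [r8c2∈{8}] nothing but 8 survives at r8c2 ⇒ r8c2=8.
Step 6. [r4c1∈{7}] r4c1 has the single candidate 7 ⇒ r4c1=7.
Step 7. [r1c6∈{6}] r1c6 is down to just 6 ⇒ r1c6=6.
Step 8. [r6c3∈{1}] nothing but 1 survives at r6c3, so r6c3=1.
Step 9. [r9c2∈{5,9}] row 9 places 5 nowhere but r9c2 ⇒ r9c2=5.
Step 10. [r8c9∈{3,4,6}] across row 8, 3 lands solely at r8c9. So r8c9=3.
Step 11. [r5c4∈{2,3}] 2 has one home in row 5: r5c4. So r5c4=2.
Step 12. [r7c9∈{6}] r7c9's peers cover all but 6 ⇒ r7c9=6.
Step 13. [r3c3∈{8}] r3c3's peers cover all but 8 ⇒ r3c3=8.
Step 14. [r3c9∈{9}] r3c9 has the single candidate 9, so r3c9=9.
Step 15. [r3c6∈{5}] only 5 remains possible at r3c6 ⇒ r3c6=5.
Step 16. [r8c3∈{7}] nothing but 7 survives at r8c3, so r8c3=7.
Step 17. [r3c4∈{3}] r3c4 is down to just 3, so r3c4=3.
Step 18. [r4c2∈{4}] r4c2 is down to just 4. So r4c2=4.
Step 19. [r1c2∈{3}] r1c2 has the single candidate 3, so r1c2=3.
Step 20. [r6c5∈{8}] r6c5 has the single candidate 8, so r6c5=8.
Step 21. [r2c5∈{9}] r2c5's peers cover all but 9. So r2c5=9.
Step 22. [r8c1∈{6}] r8c1 has the single candidate 6 ⇒ r8c1=6.
Step 23. [r9c1∈{9}] r9c1's peers cover all but 9, so r9c1=9.
Step 24. [r5c3∈{5}] only 5 remains possible at r5c3 ⇒ r5c3=5.
Step 25. [r4c5∈{6}] nothing but 6 survives at r4c5. So r4c5=6.
Step 26. [r7c4∈{8}] r7c4 is down to just 8. So r7c4=8.
Step 27. [r3c7∈{6}] nothing but 6 survives at r3c7, so r3c7=6.
Step 28. [r4c6∈{1}] only 1 remains possible at r4c6 ⇒ r4c6=1.
Step 29. [r5c5∈{3}] nothing but 3 survives at r5c5, so r5c5=3.
Step 30. [r5c2∈{9}] nothing but 9 survives at r5c2, so r5c2=9.
Step 31. [r8c8∈{2}] only 2 remains possible at r8c8. So r8c8=2.
Step 32. [r1c8∈{8}] r1c8's peers cover all but 8 ⇒ r1c8=8.
Step 33. [r9c7∈{4}] r9c7's peers cover all but 4. So r9c7=4.
Step 34. [r1c9∈{7}] r1c9 is down to just 7 ⇒ r1c9=7.
Step 35. [r9c6∈{2}] r9c6 has the single candidate 2 ⇒ r9c6=2.
Step 36. [r2c2∈{1}] nothing but 1 survives at r2c2. So r2c2=1.
Step 37. [r8c4∈{4}] r8c4 is down to just 4 ⇒ r8c4=4.
Step 38. [r3c1∈{2}] only 2 remains possible at r3c1. So r3c1=2.
Step 39. [r6c6∈{7}] r6c6's peers cover all but 7, so r6c6=7.
Step 40. [r6c9∈{4}] only 4 remains possible at r6c9 ⇒ r6c9=4.
Step 41. [r3c8∈{1}] r3c8's peers cover all but 1, so r3c8=1.

Answer: 4 3 9 1 2 6 5 8 7 / 5 1 6 7 9 8 3 4 2 / 2 7 8 3 4 5 6 1 9 / 7 4 2 9 6 1 8 3 5 / 8 9 5 2 3 4 7 6 1 / 3 6 1 5 8 7 2 9 4 / 1 2 4 8 7 3 9 5 6 / 6 8 7 4 5 9 1 2 3 / 9 5 3 6 1 2 4 7 8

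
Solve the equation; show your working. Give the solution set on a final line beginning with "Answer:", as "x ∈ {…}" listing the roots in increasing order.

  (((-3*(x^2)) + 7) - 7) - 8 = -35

Step 1. [(((-3*(x^2)) + 7) - 7) - 8 = -35] -8 is outermost — add 8 both sides ⇒ sub: ((-3*(x^2)) + 7) - 7 = -27.
Step 2. [((-3*(x^2)) + 7) - 7 = -27] add 7: x sits inside (… - 7) ⇒ sub: (-3*(x^2)) + 7 = -20.
Step 3. [(-3*(x^2)) + 7 = -20] peel the +7: subtract 7 from each side ⇒ sub: -3*(x^2) = -27.
Step 4. [-3*(x^2) = -27] -3·(inner) — divide through by -3. So div: x^2 = 9.
Step 5. [x^2 = 9] LHS squared, RHS 9 ≥ 0: apply √ (±). So sqrt: x = 3 or -3.

Answer: x ∈ {-3, 3}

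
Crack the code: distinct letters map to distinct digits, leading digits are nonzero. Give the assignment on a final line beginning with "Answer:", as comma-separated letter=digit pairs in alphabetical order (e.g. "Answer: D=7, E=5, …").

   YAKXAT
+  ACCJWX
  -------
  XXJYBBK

Step 1. [col 1: T + X ≡ K (mod 10)] no forcing yet in column 1 (carry-in 0); T=3 is free and consistent — try it ⇒ T=3.
Step 2. [col 1: T + X ≡ K (mod 10)] no forcing yet in column 1 (carry-in 0); K=4 is free and consistent — try it ⇒ K=4.
Step 3. [col 1: T + X ≡ K (mod 10)] column 1 reads T+X+carry(0)=K with T=3, K=4; with digits 3,4 already taken and all letters distinct, the only value for X is 1 ⇒ X=1.
Step 4. [col 2: A + W ≡ B (mod 10)] no forcing yet in column 2 (carry-in 0); A=2 is free and consistent — try it ⇒ A=2.
Step 5. [col 2: A + W ≡ B (mod 10)] column 2 (A + W ≡ B (mod 10), carry-in 0) doesn't pin W yet; pick W=6 and continue ⇒ W=6.
Step 6. [col 2: A + W ≡ B (mod 10)] in column 2 we have A+W≡B with carry-in 0; given A=2, W=6 and digits 1,2,3,4,6 already taken and all letters distinct, that pins B to 8, so B=8.
Step 7. [col 3: X + J ≡ B (mod 10)] column 3 reads X+J+carry(0)=B with X=1, B=8; with digits 1,2,3,4,6,8 already taken and all letters distinct, the only value for J is 7 ⇒ J=7.
Step 8. [col 4: K + C ≡ Y (mod 10)] column 4: given K=4, carry-in 0, and digits 1,2,3,4,6,7,8 already taken and all letters distinct, K+C≡Y (mod 10) forces Y=9, so Y=9.
Step 9. [col 4: K + C ≡ Y (mod 10)] column 4: given K=4, Y=9, carry-in 0, and digits 1,2,3,4,6,7,8,9 already taken and all letters distinct, K+C≡Y (mod 10) forces C=5. So C=5.

Answer: A=2, B=8, C=5, J=7, K=4, T=3, W=6, X=1, Y=9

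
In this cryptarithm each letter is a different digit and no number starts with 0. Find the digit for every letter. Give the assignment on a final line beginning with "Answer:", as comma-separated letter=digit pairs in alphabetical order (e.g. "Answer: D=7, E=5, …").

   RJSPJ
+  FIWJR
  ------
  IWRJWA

Step 1. [col 1: J + R ≡ A (mod 10)] several values work for R in column 1 (J + R ≡ A (mod 10), carry-in 0); try R=4. So R=4.
Step 2. [I] the sum has 6 digits but both addends have 5; that extra leading digit I is the final carry, namely 1 ⇒ I=1.
Step 3. [col 1: J + R ≡ A (mod 10)] column 1 (J + R ≡ A (mod 10), carry-in 0) doesn't pin J yet; pick J=3 and continue, so J=3.
Step 4. [col 1: J + R ≡ A (mod 10)] from column 1 (J=3, R=4, carry-in 0, digits 1,3,4 already taken and all letters distinct): A must equal 7, so A=7.
Step 5. [col 2: P + J ≡ W (mod 10)] several values work for P in column 2 (P + J ≡ W (mod 10), carry-in 0); try P=9 ⇒ P=9.
Step 6. [col 2: P + J ≡ W (mod 10)] from column 2 (P=9, J=3, carry-in 0, digits 1,3,4,7,9 already taken and all letters distinct): W must equal 2. So W=2.
Step 7. [col 3: S + W ≡ J (mod 10)] from column 3 (W=2, J=3, carry-in 1, digits 1,2,3,4,7,9 already taken and all letters distinct): S must equal 0, so S=0.
Step 8. [col 5: R + F ≡ W (mod 10)] from column 5 (R=4, W=2, carry-in 0, digits 0,1,2,3,4,7,9 already taken and all letters distinct): F must equal 8, so F=8.

Answer: A=7, F=8, I=1, J=3, P=9, R=4, S=0, W=2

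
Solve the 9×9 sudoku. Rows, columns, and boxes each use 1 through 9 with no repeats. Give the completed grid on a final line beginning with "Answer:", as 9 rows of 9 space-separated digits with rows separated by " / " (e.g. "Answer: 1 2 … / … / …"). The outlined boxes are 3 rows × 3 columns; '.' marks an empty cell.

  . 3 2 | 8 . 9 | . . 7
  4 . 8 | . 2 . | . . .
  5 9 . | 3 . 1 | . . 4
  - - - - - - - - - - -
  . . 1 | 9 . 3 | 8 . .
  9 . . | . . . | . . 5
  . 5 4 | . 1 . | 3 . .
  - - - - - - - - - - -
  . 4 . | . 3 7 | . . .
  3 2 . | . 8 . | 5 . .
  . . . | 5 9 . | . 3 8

Step 1. [r1c5∈{4,5,6}] across row 1, 4 lands solely at r1c5. So r1c5=4.
Step 2. [r4c8∈{2,4,6,7}] row 4 places 4 nowhere but r4c8. So r4c8=4.
Step 3. [r9c7∈{1,2,4,6,7}] 4 has one home in col 7: r9c7, so r9c7=4.
Step 4. [r5c7∈{1,2,6,7}] col 7 places 7 nowhere but r5c7. So r5c7=7.
Step 5. [r5c5∈{6}] r5c5 has the single candidate 6, so r5c5=6.
Step 6. [r5c8∈{1,2}] r5c8 is the only open cell in row 5 admitting 1 ⇒ r5c8=1.
Step 7. [r9c6∈{2,6}] in row 9, 2 fits only at r9c6 ⇒ r9c6=2.
Step 8. [r7c1∈{1,6,8}] r7c1 is the only open cell in row 7 admitting 8 ⇒ r7c1=8.
Step 9. [r8c8∈{6,7,9}] 7 has one home in col 8: r8c8. So r8c8=7.
Step 10. [r2c9∈{1,3,6,9}] in row 2, 3 fits only at r2c9 ⇒ r2c9=3.
Step 11. [r3c5∈{7}] r3c5's peers cover all but 7 ⇒ r3c5=7.
Step 12. [r3c3∈{6}] r3c3 is down to just 6 ⇒ r3c3=6.
Step 13. [r2c4∈{6}] nothing but 6 survives at r2c4 ⇒ r2c4=6.
Step 14. [r7c4∈{1}] nothing but 1 survives at r7c4. So r7c4=1.
Step 15. [r2c2∈{1,7}] 7 has one home in row 2: r2c2, so r2c2=7.
Step 16. [r4c2∈{6}] r4c2's peers cover all but 6, so r4c2=6.
Step 17. [r4c9∈{2}] r4c9's peers cover all but 2. So r4c9=2.
Step 18. [r9c1∈{1,6,7}] in row 9, 6 fits only at r9c1. So r9c1=6.
Step 19. [r1c8∈{5,6}] r1c8 is the only open cell in row 1 admitting 5, so r1c8=5.
Step 20. [r2c8∈{9}] only 9 remains possible at r2c8, so r2c8=9.
Step 21. [r7c7∈{2,6,9}] across col 7, 9 lands solely at r7c7 ⇒ r7c7=9.
Step 22. [r7c9∈{6}] nothing but 6 survives at r7c9 ⇒ r7c9=6.
Step 23. [r6c4∈{2,7}] 7 has one home in col 4: r6c4 ⇒ r6c4=7.
Step 24. [r8c4∈{4}] r8c4's peers cover all but 4. So r8c4=4.
Step 25. [r3c7∈{2}] r3c7's peers cover all but 2 ⇒ r3c7=2.
Step 26. [r1c7∈{1,6}] in row 1, 6 fits only at r1c7, so r1c7=6.
Step 27. [r5c2∈{8}] r5c2's peers cover all but 8. So r5c2=8.
Step 28. [r5c6∈{4}] r5c6's peers cover all but 4 ⇒ r5c6=4.
Step 29. [r6c9∈{9}] r6c9's peers cover all but 9 ⇒ r6c9=9.
Step 30. [r2c7∈{1}] r2c7 has the single candidate 1, so r2c7=1.
Step 31. [r3c8∈{8}] nothing but 8 survives at r3c8, so r3c8=8.
Step 32. [r8c3∈{9}] r8c3 is down to just 9 ⇒ r8c3=9.
Step 33. [r9c2∈{1}] nothing but 1 survives at r9c2 ⇒ r9c2=1.
Step 34. [r6c8∈{6}] r6c8 is down to just 6, so r6c8=6.
Step 35. [r4c5∈{5}] r4c5's peers cover all but 5 ⇒ r4c5=5.
Step 36. [r7c3∈{5}] r7c3 has the single candidate 5 ⇒ r7c3=5.
Step 37. [r4c1∈{7}] nothing but 7 survives at r4c1. So r4c1=7.
Step 38. [r5c4∈{2}] nothing but 2 survives at r5c4, so r5c4=2.
Step 39. [r8c9∈{1}] r8c9's peers cover all but 1 ⇒ r8c9=1.
Step 40. [r9c3∈{7}] nothing but 7 survives at r9c3 ⇒ r9c3=7.
Step 41. [r8c6∈{6}] r8c6 is down to just 6. So r8c6=6.
Step 42. [r6c6∈{8}] r6c6 is down to just 8 ⇒ r6c6=8.
Step 43. [r7c8∈{2}] only 2 remains possible at r7c8, so r7c8=2.
Step 44. [r2c6∈{5}] r2c6 is down to just 5, so r2c6=5.
Step 45. [r6c1∈{2}] r6c1 has the single candidate 2, so r6c1=2.
Step 46. [r5c3∈{3}] r5c3 is down to just 3. So r5c3=3.
Step 47. [r1c1∈{1}] only 1 remains possible at r1c1. So r1c1=1.

Answer: 1 3 2 8 4 9 6 5 7 / 4 7 8 6 2 5 1 9 3 / 5 9 6 3 7 1 2 8 4 / 7 6 1 9 5 3 8 4 2 / 9 8 3 2 6 4 7 1 5 / 2 5 4 7 1 8 3 6 9 / 8 4 5 1 3 7 9 2 6 / 3 2 9 4 8 6 5 7 1 / 6 1 7 5 9 2 4 3 8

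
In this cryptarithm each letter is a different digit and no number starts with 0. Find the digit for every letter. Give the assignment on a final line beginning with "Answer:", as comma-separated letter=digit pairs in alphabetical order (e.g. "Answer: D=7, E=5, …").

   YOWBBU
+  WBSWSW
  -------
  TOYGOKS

Step 1. [col 1: U + W ≡ S (mod 10)] U=5 is one option consistent with column 1 (U + W ≡ S (mod 10), carry-in 0) — take it. So U=5.
Step 2. [col 1: U + W ≡ S (mod 10)] column 1 (U + W ≡ S (mod 10), carry-in 0) doesn't pin W yet; pick W=3 and continue, so W=3.
Step 3. [col 1: U + W ≡ S (mod 10)] column 1: given U=5, W=3, carry-in 0, and digits 3,5 already taken and all letters distinct, U+W≡S (mod 10) forces S=8, so S=8.
Step 4. [T] T is the leading digit of a 7-digit sum of two 6-digit numbers; the final carry is exactly 1. So T=1.
Step 5. [col 2: B + S ≡ K (mod 10)] B=6 is one option consistent with column 2 (B + S ≡ K (mod 10), carry-in 0) — take it, so B=6.
Step 6. [col 2: B + S ≡ K (mod 10)] column 2: given B=6, S=8, carry-in 0, and digits 1,3,5,6,8 already taken and all letters distinct, B+S≡K (mod 10) forces K=4 ⇒ K=4.
Step 7. [col 3: B + W ≡ O (mod 10)] column 3: given B=6, W=3, carry-in 1, and digits 1,3,4,5,6,8 already taken and all letters distinct, B+W≡O (mod 10) forces O=0. So O=0.
Step 8. [col 4: W + S ≡ G (mod 10)] column 4 reads W+S+carry(1)=G with W=3, S=8; with digits 0,1,3,4,5,6,8 already taken and all letters distinct, the only value for G is 2 ⇒ G=2.
Step 9. [col 5: O + B ≡ Y (mod 10)] in column 5 we have O+B≡Y with carry-in 1; given O=0, B=6 and digits 0,1,2,3,4,5,6,8 already taken and all letters distinct, that pins Y to 7. So Y=7.

Answer: B=6, G=2, K=4, O=0, S=8, T=1, U=5, W=3, Y=7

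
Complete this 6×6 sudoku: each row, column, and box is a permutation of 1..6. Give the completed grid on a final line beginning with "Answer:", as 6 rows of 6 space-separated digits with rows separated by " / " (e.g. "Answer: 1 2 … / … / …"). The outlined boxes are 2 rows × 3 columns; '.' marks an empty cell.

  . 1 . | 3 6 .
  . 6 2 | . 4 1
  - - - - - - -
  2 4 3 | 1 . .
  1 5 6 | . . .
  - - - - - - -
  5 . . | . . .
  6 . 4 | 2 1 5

Step 1. [r5c5∈{3}] only 3 remains possible at r5c5 ⇒ r5c5=3.
Step 2. [r5c4∈{4,6}] 6 has one home in col 4: r5c4 ⇒ r5c4=6.
Step 3. [r4c6∈{2,3,4}] row 4 places 3 nowhere but r4c6, so r4c6=3.
Step 4. [r4c4∈{4}] only 4 remains possible at r4c4 ⇒ r4c4=4.
Step 5. [r1c3∈{5}] r1c3 is down to just 5. So r1c3=5.
Step 6. [r2c1∈{3}] r2c1 is down to just 3, so r2c1=3.
Step 7. [r6c2∈{3}] r6c2 has the single candidate 3. So r6c2=3.
Step 8. [r5c2∈{2}] r5c2's peers cover all but 2. So r5c2=2.
Step 9. [r3c5∈{5}] nothing but 5 survives at r3c5. So r3c5=5.
Step 10. [r4c5∈{2}] only 2 remains possible at r4c5 ⇒ r4c5=2.
Step 11. [r5c6∈{4}] r5c6's peers cover all but 4, so r5c6=4.
Step 12. [r2c4∈{5}] r2c4 is down to just 5. So r2c4=5.
Step 13. [r1c6∈{2}] r1c6 is down to just 2 ⇒ r1c6=2.
Step 14. [r5c3∈{1}] only 1 remains possible at r5c3, so r5c3=1.
Step 15. [r3c6∈{6}] nothing but 6 survives at r3c6. So r3c6=6.
Step 16. [r1c1∈{4}] r1c1 is down to just 4, so r1c1=4.

Answer: 4 1 5 3 6 2 / 3 6 2 5 4 1 / 2 4 3 1 5 6 / 1 5 6 4 2 3 / 5 2 1 6 3 4 / 6 3 4 2 1 5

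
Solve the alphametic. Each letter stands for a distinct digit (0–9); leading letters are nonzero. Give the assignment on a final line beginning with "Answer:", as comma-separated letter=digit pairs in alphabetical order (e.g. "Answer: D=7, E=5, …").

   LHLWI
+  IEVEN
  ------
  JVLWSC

Step 1. [J] the sum has 6 digits but both addends have 5; that extra leading digit J is the final carry, namely 1. So J=1.
Step 2. [col 1: I + N ≡ C (mod 10)] column 1 (I + N ≡ C (mod 10), carry-in 0) doesn't pin N yet; pick N=9 and continue. So N=9.
Step 3. [col 1: I + N ≡ C (mod 10)] C=5 is one option consistent with column 1 (I + N ≡ C (mod 10), carry-in 0) — take it, so C=5.
Step 4. [col 1: I + N ≡ C (mod 10)] column 1: given N=9, C=5, carry-in 0, and digits 1,5,9 already taken and all letters distinct, I+N≡C (mod 10) forces I=6, so I=6.
Step 5. [col 2: W + E ≡ S (mod 10)] column 2 (W + E ≡ S (mod 10), carry-in 1) doesn't pin E yet; pick E=0 and continue, so E=0.
Step 6. [col 2: W + E ≡ S (mod 10)] column 2 (W + E ≡ S (mod 10), carry-in 1) doesn't pin S yet; pick S=3 and continue ⇒ S=3.
Step 7. [col 2: W + E ≡ S (mod 10)] column 2: given E=0, S=3, carry-in 1, and digits 0,1,3,5,6,9 already taken and all letters distinct, W+E≡S (mod 10) forces W=2 ⇒ W=2.
Step 8. [col 3: L + V ≡ W (mod 10)] L=8 is one option consistent with column 3 (L + V ≡ W (mod 10), carry-in 0) — take it. So L=8.
Step 9. [col 3: L + V ≡ W (mod 10)] column 3: given L=8, W=2, carry-in 0, and digits 0,1,2,3,5,6,8,9 already taken and all letters distinct, L+V≡W (mod 10) forces V=4. So V=4.
Step 10. [col 4: H + E ≡ L (mod 10)] column 4 reads H+E+carry(1)=L with E=0, L=8; with digits 0,1,2,3,4,5,6,8,9 already taken and all letters distinct, the only value for H is 7. So H=7.

Answer: C=5, E=0, H=7, I=6, J=1, L=8, N=9, S=3, V=4, W=2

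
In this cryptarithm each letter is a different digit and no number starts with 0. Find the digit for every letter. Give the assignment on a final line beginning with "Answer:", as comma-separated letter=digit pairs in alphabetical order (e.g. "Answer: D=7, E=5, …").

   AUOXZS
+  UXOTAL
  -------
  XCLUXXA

Step 1. [col 1: S + L ≡ A (mod 10)] column 1 (S + L ≡ A (mod 10), carry-in 0) doesn't pin A yet; pick A=7 and continue ⇒ A=7.
Step 2. [X] X is the leading digit of a 7-digit sum of two 6-digit numbers; the final carry is exactly 1, so X=1.
Step 3. [col 1: S + L ≡ A (mod 10)] column 1 (S + L ≡ A (mod 10), carry-in 0) doesn't pin S yet; pick S=2 and continue ⇒ S=2.
Step 4. [col 1: S + L ≡ A (mod 10)] from column 1 (S=2, A=7, carry-in 0, digits 1,2,7 already taken and all letters distinct): L must equal 5 ⇒ L=5.
Step 5. [col 2: Z + A ≡ X (mod 10)] column 2 reads Z+A+carry(0)=X with A=7, X=1; with digits 1,2,5,7 already taken and all letters distinct, the only value for Z is 4 ⇒ Z=4.
Step 6. [col 3: X + T ≡ X (mod 10)] column 3: given X=1, carry-in 1, and digits 1,2,4,5,7 already taken and all letters distinct, X+T≡X (mod 10) forces T=9 ⇒ T=9.
Step 7. [col 4: O + O ≡ U (mod 10)] from column 4 (nothing yet, carry-in 1, digits 1,2,4,5,7,9 already taken and all letters distinct): U must equal 3, so U=3.
Step 8. [col 4: O + O ≡ U (mod 10)] in column 4 we have O+O≡U with carry-in 1; given U=3 and digits 1,2,3,4,5,7,9 already taken and all letters distinct, that pins O to 6, so O=6.
Step 9. [col 6: A + U ≡ C (mod 10)] from column 6 (A=7, U=3, carry-in 0, digits 1,2,3,4,5,6,7,9 already taken and all letters distinct): C must equal 0. So C=0.

Answer: A=7, C=0, L=5, O=6, S=2, T=9, U=3, X=1, Z=4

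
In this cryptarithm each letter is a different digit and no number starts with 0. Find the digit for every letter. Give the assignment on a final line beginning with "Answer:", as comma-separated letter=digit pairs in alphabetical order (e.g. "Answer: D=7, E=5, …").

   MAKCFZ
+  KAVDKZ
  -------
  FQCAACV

Step 1. [col 1: Z + Z ≡ V (mod 10)] V=6 is one option consistent with column 1 (Z + Z ≡ V (mod 10), carry-in 0) — take it, so V=6.
Step 2. [F] F is the leading digit of a 7-digit sum of two 6-digit numbers; the final carry is exactly 1, so F=1.
Step 3. [col 1: Z + Z ≡ V (mod 10)] Z=8 is one option consistent with column 1 (Z + Z ≡ V (mod 10), carry-in 0) — take it. So Z=8.
Step 4. [col 2: F + K ≡ C (mod 10)] no forcing yet in column 2 (carry-in 1); C=9 is free and consistent — try it ⇒ C=9.
Step 5. [col 2: F + K ≡ C (mod 10)] column 2 reads F+K+carry(1)=C with F=1, C=9; with digits 1,6,8,9 already taken and all letters distinct, the only value for K is 7. So K=7.
Step 6. [col 3: C + D ≡ A (mod 10)] column 3 (C + D ≡ A (mod 10), carry-in 0) doesn't pin A yet; pick A=4 and continue. So A=4.
Step 7. [col 3: C + D ≡ A (mod 10)] column 3 reads C+D+carry(0)=A with C=9, A=4; with digits 1,4,6,7,8,9 already taken and all letters distinct, the only value for D is 5 ⇒ D=5.
Step 8. [col 6: M + K ≡ Q (mod 10)] in column 6 we have M+K≡Q with carry-in 0; given K=7 and digits 1,4,5,6,7,8,9 already taken and all letters distinct, that pins M to 3 ⇒ M=3.
Step 9. [col 6: M + K ≡ Q (mod 10)] column 6: given M=3, K=7, carry-in 0, and digits 1,3,4,5,6,7,8,9 already taken and all letters distinct, M+K≡Q (mod 10) forces Q=0 ⇒ Q=0.

Answer: A=4, C=9, D=5, F=1, K=7, M=3, Q=0, V=6, Z=8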